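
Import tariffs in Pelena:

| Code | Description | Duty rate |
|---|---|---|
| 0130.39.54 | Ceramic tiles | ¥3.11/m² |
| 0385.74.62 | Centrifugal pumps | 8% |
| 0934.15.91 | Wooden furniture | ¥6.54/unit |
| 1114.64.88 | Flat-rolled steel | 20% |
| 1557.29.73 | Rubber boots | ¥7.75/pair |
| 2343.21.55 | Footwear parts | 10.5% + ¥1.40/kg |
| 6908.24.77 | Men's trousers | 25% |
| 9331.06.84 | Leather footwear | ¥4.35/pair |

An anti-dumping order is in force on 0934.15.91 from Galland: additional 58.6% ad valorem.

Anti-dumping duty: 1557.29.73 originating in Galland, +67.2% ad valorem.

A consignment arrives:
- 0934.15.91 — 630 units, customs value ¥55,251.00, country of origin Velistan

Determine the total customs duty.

Line 1 (0934.15.91, Velistan, 630 units, ¥55,251.00):
Base rate for 0934.15.91 is ¥6.54/unit.
The additional-duty order on 0934.15.91 targets Galland, not Velistan; it does not apply.
Duty = 630 × ¥6.54 = ¥4,120.20.

¥4,120.20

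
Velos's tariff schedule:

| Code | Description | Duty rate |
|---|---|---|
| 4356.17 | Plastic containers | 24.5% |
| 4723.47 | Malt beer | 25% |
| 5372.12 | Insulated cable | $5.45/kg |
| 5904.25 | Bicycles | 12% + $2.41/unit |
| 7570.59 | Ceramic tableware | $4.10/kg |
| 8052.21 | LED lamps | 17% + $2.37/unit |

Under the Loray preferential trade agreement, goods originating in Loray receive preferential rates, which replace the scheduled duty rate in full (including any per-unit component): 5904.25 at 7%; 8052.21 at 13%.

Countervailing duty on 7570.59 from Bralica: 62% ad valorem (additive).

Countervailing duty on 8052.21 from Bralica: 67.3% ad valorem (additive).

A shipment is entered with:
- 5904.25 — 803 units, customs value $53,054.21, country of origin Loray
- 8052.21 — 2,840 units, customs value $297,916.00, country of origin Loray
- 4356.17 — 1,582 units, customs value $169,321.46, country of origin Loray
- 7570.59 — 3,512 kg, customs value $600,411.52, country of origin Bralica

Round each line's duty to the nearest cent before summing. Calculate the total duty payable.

Line 1 (5904.25, Loray, 803 units, $53,054.21):
Base rate for 5904.25 is 12% + $2.41/unit.
Origin Loray qualifies under the Velos–Loray agreement and 5904.25 is covered: preferential rate 7% applies instead.
Duty = $53,054.21 × 7% = $3,713.79.
Line 2 (8052.21, Loray, 2,840 units, $297,916.00):
Base rate for 8052.21 is 17% + $2.37/unit.
Origin Loray qualifies under the Velos–Loray agreement and 8052.21 is covered: preferential rate 13% applies instead.
The additional-duty order on 8052.21 targets Bralica, not Loray; it does not apply.
Duty = $297,916.00 × 13% = $38,729.08.
Line 3 (4356.17, Loray, 1,582 units, $169,321.46):
Base rate for 4356.17 is 24.5%.
Origin Loray is the FTA partner but 4356.17 is not on the preference list; base rate stands.
Duty = $169,321.46 × 24.5% = $41,483.76.
Line 4 (7570.59, Bralica, 3,512 kg, $600,411.52):
Base rate for 7570.59 is $4.10/kg.
Additional duty on 7570.59 from Bralica: +62% ad valorem. Applied ad valorem rate = 62%.
Duty = $600,411.52 × 62% + 3,512 × $4.10 = $386,654.34.
Total = $3,713.79 + $38,729.08 + $41,483.76 + $386,654.34 = $470,580.97.

$470,580.97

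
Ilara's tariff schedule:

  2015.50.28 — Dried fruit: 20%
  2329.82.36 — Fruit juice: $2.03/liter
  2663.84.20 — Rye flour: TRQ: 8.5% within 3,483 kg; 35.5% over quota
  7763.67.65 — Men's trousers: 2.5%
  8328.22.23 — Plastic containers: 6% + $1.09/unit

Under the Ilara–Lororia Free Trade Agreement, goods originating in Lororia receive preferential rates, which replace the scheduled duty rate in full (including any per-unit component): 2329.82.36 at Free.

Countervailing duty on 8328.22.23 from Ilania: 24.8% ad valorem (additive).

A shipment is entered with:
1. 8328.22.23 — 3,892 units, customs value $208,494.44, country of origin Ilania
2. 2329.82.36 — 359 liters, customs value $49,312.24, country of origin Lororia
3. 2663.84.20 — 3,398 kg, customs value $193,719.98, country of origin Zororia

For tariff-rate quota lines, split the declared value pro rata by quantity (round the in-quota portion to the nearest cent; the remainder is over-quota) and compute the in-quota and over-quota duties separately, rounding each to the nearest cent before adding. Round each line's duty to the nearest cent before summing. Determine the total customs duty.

Line 1 (8328.22.23, Ilania, 3,892 units, $208,494.44):
Base rate for 8328.22.23 is 6% + $1.09/unit.
Additional duty on 8328.22.23 from Ilania: +24.8%. Applied ad valorem rate: 6% + 24.8% = 30.8%.
Duty = $208,494.44 × 30.8% + 3,892 × $1.09 = $68,458.57.
Line 2 (2329.82.36, Lororia, 359 liters, $49,312.24):
Base rate for 2329.82.36 is $2.03/liter.
Origin Lororia qualifies under the Ilara–Lororia agreement and 2329.82.36 is covered: preferential rate Free applies instead.
Duty = $49,312.24 × 0% = $0.00.
Line 3 (2663.84.20, Zororia, 3,398 kg, $193,719.98):
Code 2663.84.20 is under a tariff-rate quota (threshold 3,483 kg). Quantity 3,398 kg is within the quota, so the in-quota rate 8.5% applies to the full value.
Duty = $193,719.98 × 8.5% = $16,466.20.
Total = $68,458.57 + $0.00 + $16,466.20 = $84,924.77.

$84,924.77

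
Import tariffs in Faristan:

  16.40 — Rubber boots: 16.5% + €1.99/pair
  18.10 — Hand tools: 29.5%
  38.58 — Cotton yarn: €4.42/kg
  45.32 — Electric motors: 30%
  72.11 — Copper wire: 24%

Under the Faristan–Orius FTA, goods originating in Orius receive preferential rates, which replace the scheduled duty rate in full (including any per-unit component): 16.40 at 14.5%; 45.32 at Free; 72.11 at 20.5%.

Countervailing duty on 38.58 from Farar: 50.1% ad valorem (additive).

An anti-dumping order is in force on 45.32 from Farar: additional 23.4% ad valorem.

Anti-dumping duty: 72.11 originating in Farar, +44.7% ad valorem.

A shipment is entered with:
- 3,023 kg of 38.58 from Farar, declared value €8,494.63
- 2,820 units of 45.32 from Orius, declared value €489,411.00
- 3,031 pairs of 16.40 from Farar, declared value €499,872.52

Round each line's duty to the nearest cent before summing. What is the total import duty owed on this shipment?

€106,128.13

Line 1 (38.58, Farar, 3,023 kg, €8,494.63):
Base rate for 38.58 is €4.42/kg.
Additional duty on 38.58 from Farar: +50.1% ad valorem. Applied ad valorem rate = 50.1%.
Duty = €8,494.63 × 50.1% + 3,023 × €4.42 = €17,617.47.
Line 2 (45.32, Orius, 2,820 units, €489,411.00):
Base rate for 45.32 is 30%.
Origin Orius qualifies under the Faristan–Orius agreement and 45.32 is covered: preferential rate Free applies instead.
The additional-duty order on 45.32 targets Farar, not Orius; it does not apply.
Duty = €489,411.00 × 0% = €0.00.
Line 3 (16.40, Farar, 3,031 pairs, €499,872.52):
Base rate for 16.40 is 16.5% + €1.99/pair.
16.40 has an FTA preferential rate, but origin Farar is not Orius; base rate stands.
Duty = €499,872.52 × 16.5% + 3,031 × €1.99 = €88,510.66.
Total = €17,617.47 + €0.00 + €88,510.66 = €106,128.13.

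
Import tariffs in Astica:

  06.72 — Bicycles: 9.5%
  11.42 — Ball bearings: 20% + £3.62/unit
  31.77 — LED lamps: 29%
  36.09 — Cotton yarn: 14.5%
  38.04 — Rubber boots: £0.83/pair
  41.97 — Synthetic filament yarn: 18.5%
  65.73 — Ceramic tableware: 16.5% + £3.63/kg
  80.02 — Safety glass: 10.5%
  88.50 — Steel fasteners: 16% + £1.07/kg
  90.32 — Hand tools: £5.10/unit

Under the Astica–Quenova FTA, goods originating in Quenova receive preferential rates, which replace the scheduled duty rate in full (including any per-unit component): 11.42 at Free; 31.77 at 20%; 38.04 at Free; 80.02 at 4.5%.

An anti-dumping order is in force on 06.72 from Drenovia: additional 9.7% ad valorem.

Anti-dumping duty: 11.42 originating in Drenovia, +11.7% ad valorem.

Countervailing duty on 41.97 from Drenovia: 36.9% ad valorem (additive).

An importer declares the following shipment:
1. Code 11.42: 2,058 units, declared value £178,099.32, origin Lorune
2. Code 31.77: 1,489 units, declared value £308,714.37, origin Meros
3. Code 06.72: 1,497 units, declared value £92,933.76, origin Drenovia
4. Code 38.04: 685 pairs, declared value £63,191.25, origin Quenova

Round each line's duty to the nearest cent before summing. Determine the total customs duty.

£150,440.27

Line 1 (11.42, Lorune, 2,058 units, £178,099.32):
Base rate for 11.42 is 20% + £3.62/unit.
11.42 has an FTA preferential rate, but origin Lorune is not Quenova; base rate stands.
The additional-duty order on 11.42 targets Drenovia, not Lorune; it does not apply.
Duty = £178,099.32 × 20% + 2,058 × £3.62 = £43,069.82.
Line 2 (31.77, Meros, 1,489 units, £308,714.37):
Base rate for 31.77 is 29%.
31.77 has an FTA preferential rate, but origin Meros is not Quenova; base rate stands.
Duty = £308,714.37 × 29% = £89,527.17.
Line 3 (06.72, Drenovia, 1,497 units, £92,933.76):
Base rate for 06.72 is 9.5%.
Additional duty on 06.72 from Drenovia: +9.7%. Applied ad valorem rate: 9.5% + 9.7% = 19.2%.
Duty = £92,933.76 × 19.2% = £17,843.28.
Line 4 (38.04, Quenova, 685 pairs, £63,191.25):
Base rate for 38.04 is £0.83/pair.
Origin Quenova qualifies under the Astica–Quenova agreement and 38.04 is covered: preferential rate Free applies instead.
Duty = £63,191.25 × 0% = £0.00.
Total = £43,069.82 + £89,527.17 + £17,843.28 + £0.00 = £150,440.27.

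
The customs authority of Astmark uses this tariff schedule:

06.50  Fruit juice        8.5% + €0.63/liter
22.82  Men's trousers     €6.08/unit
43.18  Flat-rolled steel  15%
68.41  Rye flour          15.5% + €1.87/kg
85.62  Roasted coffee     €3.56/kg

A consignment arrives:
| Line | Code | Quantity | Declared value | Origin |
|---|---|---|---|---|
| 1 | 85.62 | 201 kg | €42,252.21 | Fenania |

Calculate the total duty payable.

Line 1 (85.62, Fenania, 201 kg, €42,252.21):
Base rate for 85.62 is €3.56/kg.
Duty = 201 × €3.56 = €715.56.

€715.56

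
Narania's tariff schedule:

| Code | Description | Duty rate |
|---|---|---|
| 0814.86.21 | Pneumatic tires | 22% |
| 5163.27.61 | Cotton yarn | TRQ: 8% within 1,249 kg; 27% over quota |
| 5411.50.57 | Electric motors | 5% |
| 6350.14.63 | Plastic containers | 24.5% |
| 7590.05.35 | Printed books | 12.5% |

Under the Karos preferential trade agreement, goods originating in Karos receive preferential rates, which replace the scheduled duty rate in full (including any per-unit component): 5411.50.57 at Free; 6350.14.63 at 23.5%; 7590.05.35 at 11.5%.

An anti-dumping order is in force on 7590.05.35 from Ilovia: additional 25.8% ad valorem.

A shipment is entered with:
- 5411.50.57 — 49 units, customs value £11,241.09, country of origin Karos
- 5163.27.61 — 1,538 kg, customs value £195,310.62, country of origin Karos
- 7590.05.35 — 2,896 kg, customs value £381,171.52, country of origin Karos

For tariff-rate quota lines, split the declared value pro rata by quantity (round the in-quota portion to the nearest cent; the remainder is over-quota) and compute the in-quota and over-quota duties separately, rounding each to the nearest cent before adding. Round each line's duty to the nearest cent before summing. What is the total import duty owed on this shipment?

£66,432.59

Line 1 (5411.50.57, Karos, 49 units, £11,241.09):
Base rate for 5411.50.57 is 5%.
Origin Karos qualifies under the Narania–Karos agreement and 5411.50.57 is covered: preferential rate Free applies instead.
Duty = £11,241.09 × 0% = £0.00.
Line 2 (5163.27.61, Karos, 1,538 kg, £195,310.62):
Code 5163.27.61 is under a tariff-rate quota (threshold 1,249 kg). In-quota: 1,249 kg at 8%; over-quota: 289 kg at 27%.
Pro-rata value split: in-quota = £195,310.62 × 1,249/1,538 = £158,610.51; over-quota = £195,310.62 − £158,610.51 = £36,700.11.
In-quota duty = £158,610.51 × 8% = £12,688.84. Over-quota duty = £36,700.11 × 27% = £9,909.03.
Line duty = £12,688.84 + £9,909.03 = £22,597.87.
Line 3 (7590.05.35, Karos, 2,896 kg, £381,171.52):
Base rate for 7590.05.35 is 12.5%.
Origin Karos qualifies under the Narania–Karos agreement and 7590.05.35 is covered: preferential rate 11.5% applies instead.
The additional-duty order on 7590.05.35 targets Ilovia, not Karos; it does not apply.
Duty = £381,171.52 × 11.5% = £43,834.72.
Total = £0.00 + £22,597.87 + £43,834.72 = £66,432.59.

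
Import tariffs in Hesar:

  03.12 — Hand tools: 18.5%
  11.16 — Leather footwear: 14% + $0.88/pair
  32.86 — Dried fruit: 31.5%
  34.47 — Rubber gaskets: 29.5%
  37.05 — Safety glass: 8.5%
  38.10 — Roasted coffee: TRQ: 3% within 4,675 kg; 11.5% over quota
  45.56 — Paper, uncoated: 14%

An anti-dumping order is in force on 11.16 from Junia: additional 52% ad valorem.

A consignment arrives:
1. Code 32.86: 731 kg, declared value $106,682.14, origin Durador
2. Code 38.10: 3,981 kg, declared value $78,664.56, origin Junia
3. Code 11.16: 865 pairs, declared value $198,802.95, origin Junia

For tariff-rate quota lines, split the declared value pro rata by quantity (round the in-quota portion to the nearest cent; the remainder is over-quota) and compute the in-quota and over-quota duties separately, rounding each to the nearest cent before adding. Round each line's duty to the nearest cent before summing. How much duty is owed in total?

$167,935.96

Line 1 (32.86, Durador, 731 kg, $106,682.14):
Base rate for 32.86 is 31.5%.
Duty = $106,682.14 × 31.5% = $33,604.87.
Line 2 (38.10, Junia, 3,981 kg, $78,664.56):
Code 38.10 is under a tariff-rate quota (threshold 4,675 kg). Quantity 3,981 kg is within the quota, so the in-quota rate 3% applies to the full value.
Duty = $78,664.56 × 3% = $2,359.94.
Line 3 (11.16, Junia, 865 pairs, $198,802.95):
Base rate for 11.16 is 14% + $0.88/pair.
Additional duty on 11.16 from Junia: +52%. Applied ad valorem rate: 14% + 52% = 66%.
Duty = $198,802.95 × 66% + 865 × $0.88 = $131,971.15.
Total = $33,604.87 + $2,359.94 + $131,971.15 = $167,935.96.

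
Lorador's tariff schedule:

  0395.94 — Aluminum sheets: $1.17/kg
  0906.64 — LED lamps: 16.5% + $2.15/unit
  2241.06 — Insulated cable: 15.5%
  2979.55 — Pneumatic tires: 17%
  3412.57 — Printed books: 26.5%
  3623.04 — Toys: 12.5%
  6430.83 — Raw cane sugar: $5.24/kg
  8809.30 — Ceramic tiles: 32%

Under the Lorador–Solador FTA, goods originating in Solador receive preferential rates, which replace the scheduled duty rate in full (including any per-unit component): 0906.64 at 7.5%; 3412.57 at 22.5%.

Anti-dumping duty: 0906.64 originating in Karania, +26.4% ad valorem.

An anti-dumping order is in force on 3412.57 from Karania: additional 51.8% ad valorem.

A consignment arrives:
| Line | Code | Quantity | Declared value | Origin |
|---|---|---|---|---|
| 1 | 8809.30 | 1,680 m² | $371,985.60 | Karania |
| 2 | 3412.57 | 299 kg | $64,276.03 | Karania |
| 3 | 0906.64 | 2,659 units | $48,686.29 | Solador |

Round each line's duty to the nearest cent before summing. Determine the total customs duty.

$173,014.99

Line 1 (8809.30, Karania, 1,680 m², $371,985.60):
Base rate for 8809.30 is 32%.
Duty = $371,985.60 × 32% = $119,035.39.
Line 2 (3412.57, Karania, 299 kg, $64,276.03):
Base rate for 3412.57 is 26.5%.
3412.57 has an FTA preferential rate, but origin Karania is not Solador; base rate stands.
Additional duty on 3412.57 from Karania: +51.8%. Applied ad valorem rate: 26.5% + 51.8% = 78.3%.
Duty = $64,276.03 × 78.3% = $50,328.13.
Line 3 (0906.64, Solador, 2,659 units, $48,686.29):
Base rate for 0906.64 is 16.5% + $2.15/unit.
Origin Solador qualifies under the Lorador–Solador agreement and 0906.64 is covered: preferential rate 7.5% applies instead.
The additional-duty order on 0906.64 targets Karania, not Solador; it does not apply.
Duty = $48,686.29 × 7.5% = $3,651.47.
Total = $119,035.39 + $50,328.13 + $3,651.47 = $173,014.99.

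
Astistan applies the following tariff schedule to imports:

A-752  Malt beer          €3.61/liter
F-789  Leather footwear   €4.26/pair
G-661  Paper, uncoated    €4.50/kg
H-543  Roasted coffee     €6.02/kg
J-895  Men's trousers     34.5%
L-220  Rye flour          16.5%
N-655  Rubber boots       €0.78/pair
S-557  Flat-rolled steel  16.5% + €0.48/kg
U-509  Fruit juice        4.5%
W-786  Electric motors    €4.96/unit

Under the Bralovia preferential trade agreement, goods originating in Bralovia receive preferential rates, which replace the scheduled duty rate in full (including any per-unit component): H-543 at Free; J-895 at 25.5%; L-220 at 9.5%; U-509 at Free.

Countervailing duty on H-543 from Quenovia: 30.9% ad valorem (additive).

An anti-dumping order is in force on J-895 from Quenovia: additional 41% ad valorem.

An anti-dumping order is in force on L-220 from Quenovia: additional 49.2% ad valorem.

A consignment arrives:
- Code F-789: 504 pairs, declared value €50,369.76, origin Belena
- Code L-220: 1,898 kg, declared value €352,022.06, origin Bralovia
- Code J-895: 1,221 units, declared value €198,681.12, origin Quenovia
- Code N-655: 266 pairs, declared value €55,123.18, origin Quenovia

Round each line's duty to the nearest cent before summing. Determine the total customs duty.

€185,800.87

Line 1 (F-789, Belena, 504 pairs, €50,369.76):
Base rate for F-789 is €4.26/pair.
Duty = 504 × €4.26 = €2,147.04.
Line 2 (L-220, Bralovia, 1,898 kg, €352,022.06):
Base rate for L-220 is 16.5%.
Origin Bralovia qualifies under the Astistan–Bralovia agreement and L-220 is covered: preferential rate 9.5% applies instead.
The additional-duty order on L-220 targets Quenovia, not Bralovia; it does not apply.
Duty = €352,022.06 × 9.5% = €33,442.10.
Line 3 (J-895, Quenovia, 1,221 units, €198,681.12):
Base rate for J-895 is 34.5%.
J-895 has an FTA preferential rate, but origin Quenovia is not Bralovia; base rate stands.
Additional duty on J-895 from Quenovia: +41%. Applied ad valorem rate: 34.5% + 41% = 75.5%.
Duty = €198,681.12 × 75.5% = €150,004.25.
Line 4 (N-655, Quenovia, 266 pairs, €55,123.18):
Base rate for N-655 is €0.78/pair.
Duty = 266 × €0.78 = €207.48.
Total = €2,147.04 + €33,442.10 + €150,004.25 + €207.48 = €185,800.87.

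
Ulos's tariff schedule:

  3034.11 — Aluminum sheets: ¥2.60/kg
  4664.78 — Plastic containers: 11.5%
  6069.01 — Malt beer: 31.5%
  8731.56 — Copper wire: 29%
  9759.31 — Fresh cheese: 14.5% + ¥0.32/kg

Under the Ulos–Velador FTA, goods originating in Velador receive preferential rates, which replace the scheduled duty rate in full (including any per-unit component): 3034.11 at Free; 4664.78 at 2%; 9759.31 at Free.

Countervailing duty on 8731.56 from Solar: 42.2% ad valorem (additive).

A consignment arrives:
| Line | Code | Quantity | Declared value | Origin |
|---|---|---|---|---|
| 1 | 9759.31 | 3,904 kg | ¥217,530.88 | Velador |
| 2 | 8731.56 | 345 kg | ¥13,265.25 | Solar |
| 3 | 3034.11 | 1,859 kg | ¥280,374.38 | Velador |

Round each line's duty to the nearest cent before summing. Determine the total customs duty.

Line 1 (9759.31, Velador, 3,904 kg, ¥217,530.88):
Base rate for 9759.31 is 14.5% + ¥0.32/kg.
Origin Velador qualifies under the Ulos–Velador agreement and 9759.31 is covered: preferential rate Free applies instead.
Duty = ¥217,530.88 × 0% = ¥0.00.
Line 2 (8731.56, Solar, 345 kg, ¥13,265.25):
Base rate for 8731.56 is 29%.
Additional duty on 8731.56 from Solar: +42.2%. Applied ad valorem rate: 29% + 42.2% = 71.2%.
Duty = ¥13,265.25 × 71.2% = ¥9,444.86.
Line 3 (3034.11, Velador, 1,859 kg, ¥280,374.38):
Base rate for 3034.11 is ¥2.60/kg.
Origin Velador qualifies under the Ulos–Velador agreement and 3034.11 is covered: preferential rate Free applies instead.
Duty = ¥280,374.38 × 0% = ¥0.00.
Total = ¥0.00 + ¥9,444.86 + ¥0.00 = ¥9,444.86.

¥9,444.86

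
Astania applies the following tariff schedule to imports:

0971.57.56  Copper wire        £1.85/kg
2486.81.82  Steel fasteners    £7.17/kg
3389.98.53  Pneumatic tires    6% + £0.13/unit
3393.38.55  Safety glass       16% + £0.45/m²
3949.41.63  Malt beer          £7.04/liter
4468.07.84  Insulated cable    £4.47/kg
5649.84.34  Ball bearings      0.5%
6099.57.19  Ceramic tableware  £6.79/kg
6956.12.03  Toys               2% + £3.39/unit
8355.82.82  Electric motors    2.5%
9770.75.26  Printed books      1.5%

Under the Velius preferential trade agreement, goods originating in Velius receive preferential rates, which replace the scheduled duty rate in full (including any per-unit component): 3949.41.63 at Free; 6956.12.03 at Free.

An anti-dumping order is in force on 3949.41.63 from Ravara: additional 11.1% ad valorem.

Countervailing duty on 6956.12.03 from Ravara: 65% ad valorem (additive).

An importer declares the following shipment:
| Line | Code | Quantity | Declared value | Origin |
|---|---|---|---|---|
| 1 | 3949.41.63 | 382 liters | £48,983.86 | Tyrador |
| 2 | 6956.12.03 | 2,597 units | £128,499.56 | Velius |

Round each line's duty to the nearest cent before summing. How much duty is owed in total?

Line 1 (3949.41.63, Tyrador, 382 liters, £48,983.86):
Base rate for 3949.41.63 is £7.04/liter.
3949.41.63 has an FTA preferential rate, but origin Tyrador is not Velius; base rate stands.
The additional-duty order on 3949.41.63 targets Ravara, not Tyrador; it does not apply.
Duty = 382 × £7.04 = £2,689.28.
Line 2 (6956.12.03, Velius, 2,597 units, £128,499.56):
Base rate for 6956.12.03 is 2% + £3.39/unit.
Origin Velius qualifies under the Astania–Velius agreement and 6956.12.03 is covered: preferential rate Free applies instead.
The additional-duty order on 6956.12.03 targets Ravara, not Velius; it does not apply.
Duty = £128,499.56 × 0% = £0.00.
Total = £2,689.28 + £0.00 = £2,689.28.

£2,689.28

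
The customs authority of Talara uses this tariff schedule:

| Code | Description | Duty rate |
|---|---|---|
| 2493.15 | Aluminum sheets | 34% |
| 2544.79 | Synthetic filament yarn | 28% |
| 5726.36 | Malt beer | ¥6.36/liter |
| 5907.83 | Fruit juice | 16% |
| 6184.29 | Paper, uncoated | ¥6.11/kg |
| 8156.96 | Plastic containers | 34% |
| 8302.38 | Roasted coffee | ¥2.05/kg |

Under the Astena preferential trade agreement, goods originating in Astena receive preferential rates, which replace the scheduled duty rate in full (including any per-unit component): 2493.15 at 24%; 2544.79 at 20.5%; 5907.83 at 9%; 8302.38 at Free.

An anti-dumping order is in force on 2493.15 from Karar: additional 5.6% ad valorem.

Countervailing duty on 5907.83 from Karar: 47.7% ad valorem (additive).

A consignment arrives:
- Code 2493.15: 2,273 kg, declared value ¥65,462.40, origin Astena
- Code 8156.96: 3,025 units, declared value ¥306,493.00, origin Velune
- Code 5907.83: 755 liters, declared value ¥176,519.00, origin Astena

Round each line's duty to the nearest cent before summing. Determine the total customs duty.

¥135,805.31

Line 1 (2493.15, Astena, 2,273 kg, ¥65,462.40):
Base rate for 2493.15 is 34%.
Origin Astena qualifies under the Talara–Astena agreement and 2493.15 is covered: preferential rate 24% applies instead.
The additional-duty order on 2493.15 targets Karar, not Astena; it does not apply.
Duty = ¥65,462.40 × 24% = ¥15,710.98.
Line 2 (8156.96, Velune, 3,025 units, ¥306,493.00):
Base rate for 8156.96 is 34%.
Duty = ¥306,493.00 × 34% = ¥104,207.62.
Line 3 (5907.83, Astena, 755 liters, ¥176,519.00):
Base rate for 5907.83 is 16%.
Origin Astena qualifies under the Talara–Astena agreement and 5907.83 is covered: preferential rate 9% applies instead.
The additional-duty order on 5907.83 targets Karar, not Astena; it does not apply.
Duty = ¥176,519.00 × 9% = ¥15,886.71.
Total = ¥15,710.98 + ¥104,207.62 + ¥15,886.71 = ¥135,805.31.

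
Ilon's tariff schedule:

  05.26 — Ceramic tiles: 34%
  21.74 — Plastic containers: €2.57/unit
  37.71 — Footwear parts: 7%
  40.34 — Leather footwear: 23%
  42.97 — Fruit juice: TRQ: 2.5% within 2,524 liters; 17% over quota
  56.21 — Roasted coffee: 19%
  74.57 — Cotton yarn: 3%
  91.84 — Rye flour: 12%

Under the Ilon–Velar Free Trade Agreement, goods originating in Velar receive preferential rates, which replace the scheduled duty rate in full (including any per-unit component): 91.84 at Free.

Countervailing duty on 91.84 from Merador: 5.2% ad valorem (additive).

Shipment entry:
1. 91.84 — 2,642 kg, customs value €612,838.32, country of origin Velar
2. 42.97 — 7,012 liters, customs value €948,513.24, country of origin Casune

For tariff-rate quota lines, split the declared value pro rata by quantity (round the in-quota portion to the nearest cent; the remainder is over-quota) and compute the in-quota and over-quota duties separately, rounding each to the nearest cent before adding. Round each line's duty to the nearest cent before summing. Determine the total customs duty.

Line 1 (91.84, Velar, 2,642 kg, €612,838.32):
Base rate for 91.84 is 12%.
Origin Velar qualifies under the Ilon–Velar agreement and 91.84 is covered: preferential rate Free applies instead.
The additional-duty order on 91.84 targets Merador, not Velar; it does not apply.
Duty = €612,838.32 × 0% = €0.00.
Line 2 (42.97, Casune, 7,012 liters, €948,513.24):
Code 42.97 is under a tariff-rate quota (threshold 2,524 liters). In-quota: 2,524 liters at 2.5%; over-quota: 4,488 liters at 17%.
Pro-rata value split: in-quota = €948,513.24 × 2,524/7,012 = €341,421.48; over-quota = €948,513.24 − €341,421.48 = €607,091.76.
In-quota duty = €341,421.48 × 2.5% = €8,535.54. Over-quota duty = €607,091.76 × 17% = €103,205.60.
Line duty = €8,535.54 + €103,205.60 = €111,741.14.
Total = €0.00 + €111,741.14 = €111,741.14.

€111,741.14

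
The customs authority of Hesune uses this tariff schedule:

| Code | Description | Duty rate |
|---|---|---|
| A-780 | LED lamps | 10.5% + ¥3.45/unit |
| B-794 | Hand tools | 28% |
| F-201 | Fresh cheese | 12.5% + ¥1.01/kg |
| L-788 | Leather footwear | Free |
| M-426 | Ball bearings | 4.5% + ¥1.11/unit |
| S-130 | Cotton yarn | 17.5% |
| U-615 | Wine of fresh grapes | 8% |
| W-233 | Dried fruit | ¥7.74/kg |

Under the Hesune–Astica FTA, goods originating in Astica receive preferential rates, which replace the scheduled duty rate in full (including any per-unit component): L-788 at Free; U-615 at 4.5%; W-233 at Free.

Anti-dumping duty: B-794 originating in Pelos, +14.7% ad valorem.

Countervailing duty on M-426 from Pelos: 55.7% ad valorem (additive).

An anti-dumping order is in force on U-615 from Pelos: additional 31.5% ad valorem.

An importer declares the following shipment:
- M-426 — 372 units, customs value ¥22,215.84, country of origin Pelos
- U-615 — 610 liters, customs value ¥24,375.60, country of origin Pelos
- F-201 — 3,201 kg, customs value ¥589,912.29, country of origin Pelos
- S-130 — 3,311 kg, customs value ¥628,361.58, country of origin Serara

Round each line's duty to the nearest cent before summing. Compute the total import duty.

Line 1 (M-426, Pelos, 372 units, ¥22,215.84):
Base rate for M-426 is 4.5% + ¥1.11/unit.
Additional duty on M-426 from Pelos: +55.7%. Applied ad valorem rate: 4.5% + 55.7% = 60.2%.
Duty = ¥22,215.84 × 60.2% + 372 × ¥1.11 = ¥13,786.86.
Line 2 (U-615, Pelos, 610 liters, ¥24,375.60):
Base rate for U-615 is 8%.
U-615 has an FTA preferential rate, but origin Pelos is not Astica; base rate stands.
Additional duty on U-615 from Pelos: +31.5%. Applied ad valorem rate: 8% + 31.5% = 39.5%.
Duty = ¥24,375.60 × 39.5% = ¥9,628.36.
Line 3 (F-201, Pelos, 3,201 kg, ¥589,912.29):
Base rate for F-201 is 12.5% + ¥1.01/kg.
Duty = ¥589,912.29 × 12.5% + 3,201 × ¥1.01 = ¥76,972.05.
Line 4 (S-130, Serara, 3,311 kg, ¥628,361.58):
Base rate for S-130 is 17.5%.
Duty = ¥628,361.58 × 17.5% = ¥109,963.28.
Total = ¥13,786.86 + ¥9,628.36 + ¥76,972.05 + ¥109,963.28 = ¥210,350.55.

¥210,350.55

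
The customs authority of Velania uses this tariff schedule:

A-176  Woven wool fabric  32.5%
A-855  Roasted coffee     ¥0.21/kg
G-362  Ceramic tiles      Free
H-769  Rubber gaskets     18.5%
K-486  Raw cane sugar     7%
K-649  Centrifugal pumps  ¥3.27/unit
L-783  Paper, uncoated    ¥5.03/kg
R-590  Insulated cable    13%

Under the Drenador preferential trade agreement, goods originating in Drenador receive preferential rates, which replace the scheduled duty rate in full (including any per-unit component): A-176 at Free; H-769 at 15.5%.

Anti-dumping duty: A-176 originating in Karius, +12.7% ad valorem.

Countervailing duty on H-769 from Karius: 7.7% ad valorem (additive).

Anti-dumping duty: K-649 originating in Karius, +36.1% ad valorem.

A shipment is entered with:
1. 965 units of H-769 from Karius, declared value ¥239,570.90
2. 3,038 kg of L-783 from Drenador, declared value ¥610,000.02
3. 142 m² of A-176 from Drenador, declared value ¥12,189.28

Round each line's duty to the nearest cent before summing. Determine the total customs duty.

Line 1 (H-769, Karius, 965 units, ¥239,570.90):
Base rate for H-769 is 18.5%.
H-769 has an FTA preferential rate, but origin Karius is not Drenador; base rate stands.
Additional duty on H-769 from Karius: +7.7%. Applied ad valorem rate: 18.5% + 7.7% = 26.2%.
Duty = ¥239,570.90 × 26.2% = ¥62,767.58.
Line 2 (L-783, Drenador, 3,038 kg, ¥610,000.02):
Base rate for L-783 is ¥5.03/kg.
Origin Drenador is the FTA partner but L-783 is not on the preference list; base rate stands.
Duty = 3,038 × ¥5.03 = ¥15,281.14.
Line 3 (A-176, Drenador, 142 m², ¥12,189.28):
Base rate for A-176 is 32.5%.
Origin Drenador qualifies under the Velania–Drenador agreement and A-176 is covered: preferential rate Free applies instead.
The additional-duty order on A-176 targets Karius, not Drenador; it does not apply.
Duty = ¥12,189.28 × 0% = ¥0.00.
Total = ¥62,767.58 + ¥15,281.14 + ¥0.00 = ¥78,048.72.

¥78,048.72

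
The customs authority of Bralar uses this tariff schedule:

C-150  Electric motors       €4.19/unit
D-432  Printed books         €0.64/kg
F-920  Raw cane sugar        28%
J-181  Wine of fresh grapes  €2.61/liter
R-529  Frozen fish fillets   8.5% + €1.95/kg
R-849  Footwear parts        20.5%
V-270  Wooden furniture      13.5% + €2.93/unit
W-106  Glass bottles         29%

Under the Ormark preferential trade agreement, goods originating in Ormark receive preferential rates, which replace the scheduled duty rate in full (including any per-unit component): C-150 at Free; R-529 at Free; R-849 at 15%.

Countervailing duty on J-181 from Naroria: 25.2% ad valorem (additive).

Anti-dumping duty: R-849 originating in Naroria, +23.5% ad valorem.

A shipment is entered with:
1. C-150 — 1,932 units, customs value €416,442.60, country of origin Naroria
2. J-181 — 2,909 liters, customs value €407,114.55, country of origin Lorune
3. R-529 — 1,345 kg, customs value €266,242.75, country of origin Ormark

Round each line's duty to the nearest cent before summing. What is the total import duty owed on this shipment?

Line 1 (C-150, Naroria, 1,932 units, €416,442.60):
Base rate for C-150 is €4.19/unit.
C-150 has an FTA preferential rate, but origin Naroria is not Ormark; base rate stands.
Duty = 1,932 × €4.19 = €8,095.08.
Line 2 (J-181, Lorune, 2,909 liters, €407,114.55):
Base rate for J-181 is €2.61/liter.
The additional-duty order on J-181 targets Naroria, not Lorune; it does not apply.
Duty = 2,909 × €2.61 = €7,592.49.
Line 3 (R-529, Ormark, 1,345 kg, €266,242.75):
Base rate for R-529 is 8.5% + €1.95/kg.
Origin Ormark qualifies under the Bralar–Ormark agreement and R-529 is covered: preferential rate Free applies instead.
Duty = €266,242.75 × 0% = €0.00.
Total = €8,095.08 + €7,592.49 + €0.00 = €15,687.57.

€15,687.57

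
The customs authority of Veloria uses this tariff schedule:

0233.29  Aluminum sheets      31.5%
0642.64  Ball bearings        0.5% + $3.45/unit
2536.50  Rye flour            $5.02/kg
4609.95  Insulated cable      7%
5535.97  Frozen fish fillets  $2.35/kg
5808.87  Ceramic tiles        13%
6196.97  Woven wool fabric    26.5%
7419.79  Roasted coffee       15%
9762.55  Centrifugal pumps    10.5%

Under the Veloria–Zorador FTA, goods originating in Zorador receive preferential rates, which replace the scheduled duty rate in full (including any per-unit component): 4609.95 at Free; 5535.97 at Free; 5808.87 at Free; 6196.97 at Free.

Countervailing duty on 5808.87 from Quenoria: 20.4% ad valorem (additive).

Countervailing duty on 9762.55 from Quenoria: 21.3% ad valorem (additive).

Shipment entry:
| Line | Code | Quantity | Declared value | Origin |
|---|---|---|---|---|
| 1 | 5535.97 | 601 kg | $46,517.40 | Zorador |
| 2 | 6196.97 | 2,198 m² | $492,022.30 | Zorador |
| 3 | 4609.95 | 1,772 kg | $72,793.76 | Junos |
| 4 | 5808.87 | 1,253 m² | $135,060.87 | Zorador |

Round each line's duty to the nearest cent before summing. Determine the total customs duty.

$5,095.56

Line 1 (5535.97, Zorador, 601 kg, $46,517.40):
Base rate for 5535.97 is $2.35/kg.
Origin Zorador qualifies under the Veloria–Zorador agreement and 5535.97 is covered: preferential rate Free applies instead.
Duty = $46,517.40 × 0% = $0.00.
Line 2 (6196.97, Zorador, 2,198 m², $492,022.30):
Base rate for 6196.97 is 26.5%.
Origin Zorador qualifies under the Veloria–Zorador agreement and 6196.97 is covered: preferential rate Free applies instead.
Duty = $492,022.30 × 0% = $0.00.
Line 3 (4609.95, Junos, 1,772 kg, $72,793.76):
Base rate for 4609.95 is 7%.
4609.95 has an FTA preferential rate, but origin Junos is not Zorador; base rate stands.
Duty = $72,793.76 × 7% = $5,095.56.
Line 4 (5808.87, Zorador, 1,253 m², $135,060.87):
Base rate for 5808.87 is 13%.
Origin Zorador qualifies under the Veloria–Zorador agreement and 5808.87 is covered: preferential rate Free applies instead.
The additional-duty order on 5808.87 targets Quenoria, not Zorador; it does not apply.
Duty = $135,060.87 × 0% = $0.00.
Total = $0.00 + $0.00 + $5,095.56 + $0.00 = $5,095.56.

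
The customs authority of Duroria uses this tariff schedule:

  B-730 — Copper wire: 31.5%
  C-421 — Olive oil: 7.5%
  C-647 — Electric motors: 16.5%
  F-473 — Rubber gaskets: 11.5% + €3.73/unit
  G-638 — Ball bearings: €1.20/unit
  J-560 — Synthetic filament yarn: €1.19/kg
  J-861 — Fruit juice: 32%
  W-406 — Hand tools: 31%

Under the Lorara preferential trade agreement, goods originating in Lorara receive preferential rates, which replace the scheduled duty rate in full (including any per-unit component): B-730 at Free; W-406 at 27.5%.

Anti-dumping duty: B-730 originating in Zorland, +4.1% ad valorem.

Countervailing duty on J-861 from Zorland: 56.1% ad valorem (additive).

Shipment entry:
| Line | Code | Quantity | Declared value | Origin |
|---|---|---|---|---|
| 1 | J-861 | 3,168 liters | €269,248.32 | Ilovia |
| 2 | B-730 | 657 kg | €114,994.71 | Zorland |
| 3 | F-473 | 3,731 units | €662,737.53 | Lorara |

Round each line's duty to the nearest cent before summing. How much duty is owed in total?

Line 1 (J-861, Ilovia, 3,168 liters, €269,248.32):
Base rate for J-861 is 32%.
The additional-duty order on J-861 targets Zorland, not Ilovia; it does not apply.
Duty = €269,248.32 × 32% = €86,159.46.
Line 2 (B-730, Zorland, 657 kg, €114,994.71):
Base rate for B-730 is 31.5%.
B-730 has an FTA preferential rate, but origin Zorland is not Lorara; base rate stands.
Additional duty on B-730 from Zorland: +4.1%. Applied ad valorem rate: 31.5% + 4.1% = 35.6%.
Duty = €114,994.71 × 35.6% = €40,938.12.
Line 3 (F-473, Lorara, 3,731 units, €662,737.53):
Base rate for F-473 is 11.5% + €3.73/unit.
Origin Lorara is the FTA partner but F-473 is not on the preference list; base rate stands.
Duty = €662,737.53 × 11.5% + 3,731 × €3.73 = €90,131.45.
Total = €86,159.46 + €40,938.12 + €90,131.45 = €217,229.03.

€217,229.03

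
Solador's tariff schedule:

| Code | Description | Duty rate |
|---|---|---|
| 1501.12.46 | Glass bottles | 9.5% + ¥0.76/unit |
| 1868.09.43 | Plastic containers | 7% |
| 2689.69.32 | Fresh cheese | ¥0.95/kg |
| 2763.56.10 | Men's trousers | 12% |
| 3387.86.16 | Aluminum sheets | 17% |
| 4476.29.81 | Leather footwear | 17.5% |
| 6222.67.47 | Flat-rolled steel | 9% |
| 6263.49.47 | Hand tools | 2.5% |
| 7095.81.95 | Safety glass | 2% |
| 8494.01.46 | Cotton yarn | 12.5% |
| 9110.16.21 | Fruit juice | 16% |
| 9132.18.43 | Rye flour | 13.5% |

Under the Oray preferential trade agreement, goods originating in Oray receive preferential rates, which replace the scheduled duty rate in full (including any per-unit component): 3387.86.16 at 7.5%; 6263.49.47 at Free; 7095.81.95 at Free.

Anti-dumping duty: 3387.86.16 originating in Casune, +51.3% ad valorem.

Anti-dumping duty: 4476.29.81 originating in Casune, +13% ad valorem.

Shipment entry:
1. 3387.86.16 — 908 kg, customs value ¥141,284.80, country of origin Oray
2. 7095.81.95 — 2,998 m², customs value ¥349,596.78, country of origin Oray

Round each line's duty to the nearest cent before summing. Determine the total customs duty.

¥10,596.36

Line 1 (3387.86.16, Oray, 908 kg, ¥141,284.80):
Base rate for 3387.86.16 is 17%.
Origin Oray qualifies under the Solador–Oray agreement and 3387.86.16 is covered: preferential rate 7.5% applies instead.
The additional-duty order on 3387.86.16 targets Casune, not Oray; it does not apply.
Duty = ¥141,284.80 × 7.5% = ¥10,596.36.
Line 2 (7095.81.95, Oray, 2,998 m², ¥349,596.78):
Base rate for 7095.81.95 is 2%.
Origin Oray qualifies under the Solador–Oray agreement and 7095.81.95 is covered: preferential rate Free applies instead.
Duty = ¥349,596.78 × 0% = ¥0.00.
Total = ¥10,596.36 + ¥0.00 = ¥10,596.36.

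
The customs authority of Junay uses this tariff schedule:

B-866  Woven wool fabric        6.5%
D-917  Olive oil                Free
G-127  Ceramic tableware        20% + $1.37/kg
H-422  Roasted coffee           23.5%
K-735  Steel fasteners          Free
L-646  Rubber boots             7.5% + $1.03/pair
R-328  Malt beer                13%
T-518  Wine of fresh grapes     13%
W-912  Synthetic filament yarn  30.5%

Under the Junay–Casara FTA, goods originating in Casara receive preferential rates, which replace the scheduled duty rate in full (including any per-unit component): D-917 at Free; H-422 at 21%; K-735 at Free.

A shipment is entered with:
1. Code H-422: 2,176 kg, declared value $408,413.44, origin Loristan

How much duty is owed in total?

Line 1 (H-422, Loristan, 2,176 kg, $408,413.44):
Base rate for H-422 is 23.5%.
H-422 has an FTA preferential rate, but origin Loristan is not Casara; base rate stands.
Duty = $408,413.44 × 23.5% = $95,977.16.

$95,977.16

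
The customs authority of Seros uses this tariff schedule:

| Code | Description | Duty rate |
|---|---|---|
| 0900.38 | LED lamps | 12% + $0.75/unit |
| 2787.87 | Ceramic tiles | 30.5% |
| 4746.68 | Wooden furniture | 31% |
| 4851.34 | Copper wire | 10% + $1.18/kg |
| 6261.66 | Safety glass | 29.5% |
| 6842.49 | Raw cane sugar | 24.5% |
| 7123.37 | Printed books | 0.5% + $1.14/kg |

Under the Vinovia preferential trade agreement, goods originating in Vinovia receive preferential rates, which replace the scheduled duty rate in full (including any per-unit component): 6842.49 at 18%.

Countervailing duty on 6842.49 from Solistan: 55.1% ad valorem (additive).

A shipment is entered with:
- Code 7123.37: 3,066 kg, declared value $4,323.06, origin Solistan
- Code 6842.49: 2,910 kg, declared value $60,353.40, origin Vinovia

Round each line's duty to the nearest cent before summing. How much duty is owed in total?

$14,380.47

Line 1 (7123.37, Solistan, 3,066 kg, $4,323.06):
Base rate for 7123.37 is 0.5% + $1.14/kg.
Duty = $4,323.06 × 0.5% + 3,066 × $1.14 = $3,516.86.
Line 2 (6842.49, Vinovia, 2,910 kg, $60,353.40):
Base rate for 6842.49 is 24.5%.
Origin Vinovia qualifies under the Seros–Vinovia agreement and 6842.49 is covered: preferential rate 18% applies instead.
The additional-duty order on 6842.49 targets Solistan, not Vinovia; it does not apply.
Duty = $60,353.40 × 18% = $10,863.61.
Total = $3,516.86 + $10,863.61 = $14,380.47.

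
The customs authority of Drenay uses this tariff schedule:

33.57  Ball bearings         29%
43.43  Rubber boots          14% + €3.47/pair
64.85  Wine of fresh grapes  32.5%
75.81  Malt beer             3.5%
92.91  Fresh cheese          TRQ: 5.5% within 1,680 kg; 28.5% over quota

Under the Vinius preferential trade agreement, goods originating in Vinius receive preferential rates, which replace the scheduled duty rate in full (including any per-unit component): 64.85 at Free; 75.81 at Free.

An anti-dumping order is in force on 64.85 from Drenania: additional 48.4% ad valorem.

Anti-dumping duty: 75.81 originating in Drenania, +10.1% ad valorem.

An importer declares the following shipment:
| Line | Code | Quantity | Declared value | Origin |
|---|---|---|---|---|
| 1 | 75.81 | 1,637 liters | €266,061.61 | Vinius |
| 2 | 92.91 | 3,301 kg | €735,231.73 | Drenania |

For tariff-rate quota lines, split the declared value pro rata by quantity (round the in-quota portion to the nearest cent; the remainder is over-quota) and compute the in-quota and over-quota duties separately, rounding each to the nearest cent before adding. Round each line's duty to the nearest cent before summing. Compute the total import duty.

Line 1 (75.81, Vinius, 1,637 liters, €266,061.61):
Base rate for 75.81 is 3.5%.
Origin Vinius qualifies under the Drenay–Vinius agreement and 75.81 is covered: preferential rate Free applies instead.
The additional-duty order on 75.81 targets Drenania, not Vinius; it does not apply.
Duty = €266,061.61 × 0% = €0.00.
Line 2 (92.91, Drenania, 3,301 kg, €735,231.73):
Code 92.91 is under a tariff-rate quota (threshold 1,680 kg). In-quota: 1,680 kg at 5.5%; over-quota: 1,621 kg at 28.5%.
Pro-rata value split: in-quota = €735,231.73 × 1,680/3,301 = €374,186.40; over-quota = €735,231.73 − €374,186.40 = €361,045.33.
In-quota duty = €374,186.40 × 5.5% = €20,580.25. Over-quota duty = €361,045.33 × 28.5% = €102,897.92.
Line duty = €20,580.25 + €102,897.92 = €123,478.17.
Total = €0.00 + €123,478.17 = €123,478.17.

€123,478.17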